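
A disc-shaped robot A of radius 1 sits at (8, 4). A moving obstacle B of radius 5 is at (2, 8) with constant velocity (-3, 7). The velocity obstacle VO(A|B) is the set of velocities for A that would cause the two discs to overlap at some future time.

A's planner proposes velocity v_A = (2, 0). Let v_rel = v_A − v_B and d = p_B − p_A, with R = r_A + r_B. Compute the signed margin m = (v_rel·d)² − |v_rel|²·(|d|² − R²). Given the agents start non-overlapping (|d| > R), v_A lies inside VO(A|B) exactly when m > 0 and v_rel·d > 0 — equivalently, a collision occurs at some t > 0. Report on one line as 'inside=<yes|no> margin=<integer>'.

d = (-6, 4),  |d|² = 52;  R = 1+5 = 6,  c = 52−6² = 16
v_rel = (5, -7),  |v_rel|² = 74;  v_rel·d = (5)·(-6) + (-7)·(4) = -58
74·t² + 116·t + 16 = 0  ⇒  m = (-58)² − 74·16 = 2180
m = 2180 > 0,  v_rel·d = -58 < 0  ⇒  outside

inside=no margin=2180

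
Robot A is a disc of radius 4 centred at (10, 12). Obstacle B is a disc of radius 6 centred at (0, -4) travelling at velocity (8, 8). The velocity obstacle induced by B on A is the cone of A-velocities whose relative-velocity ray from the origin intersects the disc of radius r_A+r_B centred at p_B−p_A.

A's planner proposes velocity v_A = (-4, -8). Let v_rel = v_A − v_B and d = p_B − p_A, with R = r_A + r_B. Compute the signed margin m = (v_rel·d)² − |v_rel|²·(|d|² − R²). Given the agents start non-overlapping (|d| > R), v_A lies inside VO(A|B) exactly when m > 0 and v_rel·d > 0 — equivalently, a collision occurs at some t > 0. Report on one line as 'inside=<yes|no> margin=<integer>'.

d = (-10, -16),  |d|² = 356;  R = 4+6 = 10,  c = 356−10² = 256
v_rel = (-12, -16),  |v_rel|² = 400;  v_rel·d = (-12)·(-10) + (-16)·(-16) = 376
400·t² − 752·t + 256 = 0  ⇒  m = 376² − 400·256 = 38976
m = 38976 > 0,  v_rel·d = 376 > 0  ⇒  inside

inside=yes margin=38976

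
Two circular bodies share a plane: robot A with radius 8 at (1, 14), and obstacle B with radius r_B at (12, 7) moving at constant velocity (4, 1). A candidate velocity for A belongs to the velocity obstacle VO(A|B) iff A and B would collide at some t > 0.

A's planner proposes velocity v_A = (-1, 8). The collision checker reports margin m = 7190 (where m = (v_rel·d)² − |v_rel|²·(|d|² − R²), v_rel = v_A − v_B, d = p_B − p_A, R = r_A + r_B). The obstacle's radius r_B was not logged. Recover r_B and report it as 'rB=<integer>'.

m = 7190
d = (11, -7);  v_rel = (-5, 7),  |v_rel|² = 74
v_rel×d = (-5)·(-7) − (7)·(11) = -42
since m = R²·74 − (-42)²:  R² = (1764 + 7190) / 74 = 121
R = √121 = 11  ⇒  r_B = 11 − 8 = 3

rB=3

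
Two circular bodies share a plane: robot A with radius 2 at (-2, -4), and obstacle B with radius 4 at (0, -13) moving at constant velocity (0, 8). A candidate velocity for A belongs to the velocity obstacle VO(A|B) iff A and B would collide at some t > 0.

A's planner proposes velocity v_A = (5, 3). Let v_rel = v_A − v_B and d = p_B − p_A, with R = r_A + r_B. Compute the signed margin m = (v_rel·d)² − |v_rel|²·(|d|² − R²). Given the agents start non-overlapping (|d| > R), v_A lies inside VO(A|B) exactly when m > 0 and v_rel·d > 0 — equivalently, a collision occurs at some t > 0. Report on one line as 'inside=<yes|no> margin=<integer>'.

d = (2, -9),  |d|² = 85;  R = 2+4 = 6,  c = 85−6² = 49
v_rel = (5, -5),  |v_rel|² = 50;  v_rel·d = (5)·(2) + (-5)·(-9) = 55
50·t² − 110·t + 49 = 0  ⇒  m = 55² − 50·49 = 575
m = 575 > 0,  v_rel·d = 55 > 0  ⇒  inside

inside=yes margin=575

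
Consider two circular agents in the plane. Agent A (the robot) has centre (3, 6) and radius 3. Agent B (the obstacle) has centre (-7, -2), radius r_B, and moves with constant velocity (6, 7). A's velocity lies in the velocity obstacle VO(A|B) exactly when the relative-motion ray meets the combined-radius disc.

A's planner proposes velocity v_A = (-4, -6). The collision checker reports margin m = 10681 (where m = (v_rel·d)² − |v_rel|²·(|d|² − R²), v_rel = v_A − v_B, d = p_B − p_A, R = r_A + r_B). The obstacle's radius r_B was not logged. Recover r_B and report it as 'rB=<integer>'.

m = 10681
d = (-10, -8);  v_rel = (-10, -13),  |v_rel|² = 269
v_rel×d = (-10)·(-8) − (-13)·(-10) = -50
since m = R²·269 − (-50)²:  R² = (2500 + 10681) / 269 = 49
R = √49 = 7  ⇒  r_B = 7 − 3 = 4

rB=4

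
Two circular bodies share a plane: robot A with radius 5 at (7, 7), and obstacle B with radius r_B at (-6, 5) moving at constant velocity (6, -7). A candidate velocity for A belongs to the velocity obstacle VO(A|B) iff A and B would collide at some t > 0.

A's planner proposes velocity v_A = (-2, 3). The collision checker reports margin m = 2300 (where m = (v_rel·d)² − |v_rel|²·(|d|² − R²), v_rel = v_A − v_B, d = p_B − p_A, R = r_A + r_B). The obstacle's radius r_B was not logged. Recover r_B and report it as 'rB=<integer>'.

m = 2300
d = (-13, -2);  v_rel = (-8, 10),  |v_rel|² = 164
v_rel×d = (-8)·(-2) − (10)·(-13) = 146
since m = R²·164 − 146²:  R² = (21316 + 2300) / 164 = 144
R = √144 = 12  ⇒  r_B = 12 − 5 = 7

rB=7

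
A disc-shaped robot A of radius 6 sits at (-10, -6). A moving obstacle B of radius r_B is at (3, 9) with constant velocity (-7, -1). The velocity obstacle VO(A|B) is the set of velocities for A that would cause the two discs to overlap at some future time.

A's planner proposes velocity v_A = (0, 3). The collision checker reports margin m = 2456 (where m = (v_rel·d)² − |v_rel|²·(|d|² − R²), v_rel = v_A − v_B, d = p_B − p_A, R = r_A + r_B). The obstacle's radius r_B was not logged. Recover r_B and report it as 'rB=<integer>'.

m = 2456
d = (13, 15);  v_rel = (7, 4),  |v_rel|² = 65
v_rel×d = (7)·(15) − (4)·(13) = 53
since m = R²·65 − 53²:  R² = (2809 + 2456) / 65 = 81
R = √81 = 9  ⇒  r_B = 9 − 6 = 3

rB=3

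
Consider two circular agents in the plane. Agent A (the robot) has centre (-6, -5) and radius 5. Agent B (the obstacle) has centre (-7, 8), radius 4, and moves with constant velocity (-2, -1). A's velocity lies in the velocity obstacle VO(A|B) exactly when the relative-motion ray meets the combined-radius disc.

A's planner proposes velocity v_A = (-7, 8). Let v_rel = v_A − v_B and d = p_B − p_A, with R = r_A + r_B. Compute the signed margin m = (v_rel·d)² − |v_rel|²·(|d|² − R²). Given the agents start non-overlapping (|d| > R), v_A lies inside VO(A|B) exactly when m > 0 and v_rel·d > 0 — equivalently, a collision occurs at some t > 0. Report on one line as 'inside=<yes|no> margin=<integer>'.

d = (-1, 13),  |d|² = 170;  R = 5+4 = 9,  c = 170−9² = 89
v_rel = (-5, 9),  |v_rel|² = 106;  v_rel·d = (-5)·(-1) + (9)·(13) = 122
106·t² − 244·t + 89 = 0  ⇒  m = 122² − 106·89 = 5450
m = 5450 > 0,  v_rel·d = 122 > 0  ⇒  inside

inside=yes margin=5450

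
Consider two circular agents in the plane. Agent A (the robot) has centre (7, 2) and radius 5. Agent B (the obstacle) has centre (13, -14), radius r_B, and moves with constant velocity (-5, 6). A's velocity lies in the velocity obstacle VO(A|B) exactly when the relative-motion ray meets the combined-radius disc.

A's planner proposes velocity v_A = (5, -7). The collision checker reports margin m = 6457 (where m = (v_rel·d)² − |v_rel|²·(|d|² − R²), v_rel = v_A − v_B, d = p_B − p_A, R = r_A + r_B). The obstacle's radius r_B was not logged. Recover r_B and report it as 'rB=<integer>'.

m = 6457
d = (6, -16);  v_rel = (10, -13),  |v_rel|² = 269
v_rel×d = (10)·(-16) − (-13)·(6) = -82
since m = R²·269 − (-82)²:  R² = (6724 + 6457) / 269 = 49
R = √49 = 7  ⇒  r_B = 7 − 5 = 2

rB=2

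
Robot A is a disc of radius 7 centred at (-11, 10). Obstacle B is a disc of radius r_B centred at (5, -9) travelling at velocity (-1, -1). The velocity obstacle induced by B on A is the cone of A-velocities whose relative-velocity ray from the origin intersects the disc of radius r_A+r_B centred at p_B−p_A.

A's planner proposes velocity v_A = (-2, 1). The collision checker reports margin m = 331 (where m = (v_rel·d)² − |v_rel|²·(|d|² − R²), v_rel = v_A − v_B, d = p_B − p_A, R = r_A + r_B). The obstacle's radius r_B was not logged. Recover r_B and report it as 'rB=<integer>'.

m = 331
d = (16, -19);  v_rel = (-1, 2),  |v_rel|² = 5
v_rel×d = (-1)·(-19) − (2)·(16) = -13
since m = R²·5 − (-13)²:  R² = (169 + 331) / 5 = 100
R = √100 = 10  ⇒  r_B = 10 − 7 = 3

rB=3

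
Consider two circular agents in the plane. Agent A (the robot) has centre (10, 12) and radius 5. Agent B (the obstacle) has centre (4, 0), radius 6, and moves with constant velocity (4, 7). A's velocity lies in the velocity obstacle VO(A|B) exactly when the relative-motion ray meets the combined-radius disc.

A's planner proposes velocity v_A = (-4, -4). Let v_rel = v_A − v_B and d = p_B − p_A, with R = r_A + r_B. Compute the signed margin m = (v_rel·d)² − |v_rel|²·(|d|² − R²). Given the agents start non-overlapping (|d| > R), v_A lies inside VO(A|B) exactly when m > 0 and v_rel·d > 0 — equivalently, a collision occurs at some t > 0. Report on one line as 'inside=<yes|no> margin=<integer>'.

d = (-6, -12),  |d|² = 180;  R = 5+6 = 11,  c = 180−11² = 59
v_rel = (-8, -11),  |v_rel|² = 185;  v_rel·d = (-8)·(-6) + (-11)·(-12) = 180
185·t² − 360·t + 59 = 0  ⇒  m = 180² − 185·59 = 21485
m = 21485 > 0,  v_rel·d = 180 > 0  ⇒  inside

inside=yes margin=21485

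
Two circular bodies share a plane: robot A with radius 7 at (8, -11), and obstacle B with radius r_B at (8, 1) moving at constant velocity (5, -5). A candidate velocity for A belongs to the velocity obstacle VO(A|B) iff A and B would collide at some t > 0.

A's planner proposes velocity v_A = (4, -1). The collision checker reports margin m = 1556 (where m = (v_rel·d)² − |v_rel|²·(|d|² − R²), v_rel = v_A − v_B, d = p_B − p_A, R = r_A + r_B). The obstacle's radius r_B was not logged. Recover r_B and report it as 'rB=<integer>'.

m = 1556
d = (0, 12);  v_rel = (-1, 4),  |v_rel|² = 17
v_rel×d = (-1)·(12) − (4)·(0) = -12
since m = R²·17 − (-12)²:  R² = (144 + 1556) / 17 = 100
R = √100 = 10  ⇒  r_B = 10 − 7 = 3

rB=3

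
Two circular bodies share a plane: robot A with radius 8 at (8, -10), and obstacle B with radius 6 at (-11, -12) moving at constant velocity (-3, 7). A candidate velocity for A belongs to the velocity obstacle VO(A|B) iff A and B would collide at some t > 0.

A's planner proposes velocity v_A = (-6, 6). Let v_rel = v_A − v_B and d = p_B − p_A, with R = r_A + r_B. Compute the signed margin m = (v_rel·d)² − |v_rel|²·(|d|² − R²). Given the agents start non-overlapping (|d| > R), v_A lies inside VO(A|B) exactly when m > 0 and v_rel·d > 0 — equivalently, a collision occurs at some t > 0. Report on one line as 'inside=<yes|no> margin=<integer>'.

d = (-19, -2),  |d|² = 365;  R = 8+6 = 14,  c = 365−14² = 169
v_rel = (-3, -1),  |v_rel|² = 10;  v_rel·d = (-3)·(-19) + (-1)·(-2) = 59
10·t² − 118·t + 169 = 0  ⇒  m = 59² − 10·169 = 1791
m = 1791 > 0,  v_rel·d = 59 > 0  ⇒  inside

inside=yes margin=1791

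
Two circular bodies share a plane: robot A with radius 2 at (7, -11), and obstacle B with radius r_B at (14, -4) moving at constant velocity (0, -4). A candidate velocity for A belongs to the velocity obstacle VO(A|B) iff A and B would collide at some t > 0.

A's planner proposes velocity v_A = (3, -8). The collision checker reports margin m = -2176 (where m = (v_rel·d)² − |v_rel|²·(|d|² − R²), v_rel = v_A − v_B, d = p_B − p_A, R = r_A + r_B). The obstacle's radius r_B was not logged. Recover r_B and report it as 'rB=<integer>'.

m = -2176
d = (7, 7);  v_rel = (3, -4),  |v_rel|² = 25
v_rel×d = (3)·(7) − (-4)·(7) = 49
since m = R²·25 − 49²:  R² = (2401 + -2176) / 25 = 9
R = √9 = 3  ⇒  r_B = 3 − 2 = 1

rB=1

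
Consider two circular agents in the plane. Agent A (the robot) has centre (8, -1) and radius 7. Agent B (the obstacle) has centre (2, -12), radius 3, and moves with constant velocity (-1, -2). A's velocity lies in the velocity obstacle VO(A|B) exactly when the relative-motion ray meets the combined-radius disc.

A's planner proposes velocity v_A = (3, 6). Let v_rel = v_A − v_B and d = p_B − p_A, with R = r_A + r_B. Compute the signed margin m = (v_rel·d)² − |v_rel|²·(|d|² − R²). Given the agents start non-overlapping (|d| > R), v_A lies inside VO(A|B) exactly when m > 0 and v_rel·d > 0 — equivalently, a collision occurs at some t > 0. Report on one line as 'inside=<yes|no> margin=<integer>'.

d = (-6, -11),  |d|² = 157;  R = 7+3 = 10,  c = 157−10² = 57
v_rel = (4, 8),  |v_rel|² = 80;  v_rel·d = (4)·(-6) + (8)·(-11) = -112
80·t² + 224·t + 57 = 0  ⇒  m = (-112)² − 80·57 = 7984
m = 7984 > 0,  v_rel·d = -112 < 0  ⇒  outside

inside=no margin=7984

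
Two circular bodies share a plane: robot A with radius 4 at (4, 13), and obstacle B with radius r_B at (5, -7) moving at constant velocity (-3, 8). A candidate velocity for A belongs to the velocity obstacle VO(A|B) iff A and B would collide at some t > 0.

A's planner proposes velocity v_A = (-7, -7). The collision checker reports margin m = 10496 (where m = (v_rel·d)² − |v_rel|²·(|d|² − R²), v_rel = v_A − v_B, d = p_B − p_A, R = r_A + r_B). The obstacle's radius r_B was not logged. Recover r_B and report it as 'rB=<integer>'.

m = 10496
d = (1, -20);  v_rel = (-4, -15),  |v_rel|² = 241
v_rel×d = (-4)·(-20) − (-15)·(1) = 95
since m = R²·241 − 95²:  R² = (9025 + 10496) / 241 = 81
R = √81 = 9  ⇒  r_B = 9 − 4 = 5

rB=5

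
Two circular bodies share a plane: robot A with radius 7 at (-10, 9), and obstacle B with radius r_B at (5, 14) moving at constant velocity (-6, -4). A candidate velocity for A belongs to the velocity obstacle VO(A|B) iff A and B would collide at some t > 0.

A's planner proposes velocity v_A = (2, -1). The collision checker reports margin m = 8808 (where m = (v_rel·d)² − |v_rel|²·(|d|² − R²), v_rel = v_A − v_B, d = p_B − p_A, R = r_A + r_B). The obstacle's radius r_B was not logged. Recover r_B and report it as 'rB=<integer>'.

m = 8808
d = (15, 5);  v_rel = (8, 3),  |v_rel|² = 73
v_rel×d = (8)·(5) − (3)·(15) = -5
since m = R²·73 − (-5)²:  R² = (25 + 8808) / 73 = 121
R = √121 = 11  ⇒  r_B = 11 − 7 = 4

rB=4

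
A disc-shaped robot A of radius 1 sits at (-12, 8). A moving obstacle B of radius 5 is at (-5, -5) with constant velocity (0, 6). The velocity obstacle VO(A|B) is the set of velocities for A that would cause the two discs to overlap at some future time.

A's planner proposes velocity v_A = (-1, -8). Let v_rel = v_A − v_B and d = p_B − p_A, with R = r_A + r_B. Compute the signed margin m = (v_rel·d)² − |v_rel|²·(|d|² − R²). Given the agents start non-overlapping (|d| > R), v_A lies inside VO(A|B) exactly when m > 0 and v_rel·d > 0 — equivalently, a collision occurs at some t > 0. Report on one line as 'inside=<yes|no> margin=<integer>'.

d = (7, -13),  |d|² = 218;  R = 1+5 = 6,  c = 218−6² = 182
v_rel = (-1, -14),  |v_rel|² = 197;  v_rel·d = (-1)·(7) + (-14)·(-13) = 175
197·t² − 350·t + 182 = 0  ⇒  m = 175² − 197·182 = -5229
m = -5229 < 0,  v_rel·d = 175 > 0  ⇒  outside

inside=no margin=-5229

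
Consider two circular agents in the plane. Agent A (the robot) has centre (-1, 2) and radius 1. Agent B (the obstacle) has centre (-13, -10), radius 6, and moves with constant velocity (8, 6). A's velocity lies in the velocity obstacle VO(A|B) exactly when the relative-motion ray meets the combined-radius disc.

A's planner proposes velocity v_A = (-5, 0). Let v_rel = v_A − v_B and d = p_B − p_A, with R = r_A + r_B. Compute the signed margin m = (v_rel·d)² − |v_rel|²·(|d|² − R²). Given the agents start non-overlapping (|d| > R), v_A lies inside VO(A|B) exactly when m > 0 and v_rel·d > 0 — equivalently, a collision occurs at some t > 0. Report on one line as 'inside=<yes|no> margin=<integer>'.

d = (-12, -12),  |d|² = 288;  R = 1+6 = 7,  c = 288−7² = 239
v_rel = (-13, -6),  |v_rel|² = 205;  v_rel·d = (-13)·(-12) + (-6)·(-12) = 228
205·t² − 456·t + 239 = 0  ⇒  m = 228² − 205·239 = 2989
m = 2989 > 0,  v_rel·d = 228 > 0  ⇒  inside

inside=yes margin=2989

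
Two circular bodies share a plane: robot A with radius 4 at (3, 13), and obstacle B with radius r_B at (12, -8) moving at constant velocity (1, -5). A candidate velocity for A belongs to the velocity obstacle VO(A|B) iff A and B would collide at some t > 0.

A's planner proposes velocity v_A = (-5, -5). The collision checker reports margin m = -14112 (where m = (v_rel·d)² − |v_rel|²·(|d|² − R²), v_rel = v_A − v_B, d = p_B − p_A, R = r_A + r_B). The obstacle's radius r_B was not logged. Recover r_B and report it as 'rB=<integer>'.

m = -14112
d = (9, -21);  v_rel = (-6, 0),  |v_rel|² = 36
v_rel×d = (-6)·(-21) − (0)·(9) = 126
since m = R²·36 − 126²:  R² = (15876 + -14112) / 36 = 49
R = √49 = 7  ⇒  r_B = 7 − 4 = 3

rB=3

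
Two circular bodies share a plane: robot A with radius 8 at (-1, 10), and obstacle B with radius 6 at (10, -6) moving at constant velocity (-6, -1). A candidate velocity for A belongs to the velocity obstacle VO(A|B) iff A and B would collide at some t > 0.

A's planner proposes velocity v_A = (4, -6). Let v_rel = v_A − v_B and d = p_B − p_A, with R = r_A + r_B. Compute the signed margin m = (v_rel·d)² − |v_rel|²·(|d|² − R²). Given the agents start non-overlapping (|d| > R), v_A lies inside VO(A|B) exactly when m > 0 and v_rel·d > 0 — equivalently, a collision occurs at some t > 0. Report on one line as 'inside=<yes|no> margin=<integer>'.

d = (11, -16),  |d|² = 377;  R = 8+6 = 14,  c = 377−14² = 181
v_rel = (10, -5),  |v_rel|² = 125;  v_rel·d = (10)·(11) + (-5)·(-16) = 190
125·t² − 380·t + 181 = 0  ⇒  m = 190² − 125·181 = 13475
m = 13475 > 0,  v_rel·d = 190 > 0  ⇒  inside

inside=yes margin=13475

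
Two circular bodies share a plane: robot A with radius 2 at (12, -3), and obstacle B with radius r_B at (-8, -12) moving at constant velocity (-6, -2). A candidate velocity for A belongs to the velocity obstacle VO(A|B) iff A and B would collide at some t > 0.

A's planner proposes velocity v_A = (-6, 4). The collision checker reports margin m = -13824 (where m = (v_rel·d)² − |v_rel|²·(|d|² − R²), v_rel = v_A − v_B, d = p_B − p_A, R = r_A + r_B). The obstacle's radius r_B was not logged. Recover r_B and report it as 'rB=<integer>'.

m = -13824
d = (-20, -9);  v_rel = (0, 6),  |v_rel|² = 36
v_rel×d = (0)·(-9) − (6)·(-20) = 120
since m = R²·36 − 120²:  R² = (14400 + -13824) / 36 = 16
R = √16 = 4  ⇒  r_B = 4 − 2 = 2

rB=2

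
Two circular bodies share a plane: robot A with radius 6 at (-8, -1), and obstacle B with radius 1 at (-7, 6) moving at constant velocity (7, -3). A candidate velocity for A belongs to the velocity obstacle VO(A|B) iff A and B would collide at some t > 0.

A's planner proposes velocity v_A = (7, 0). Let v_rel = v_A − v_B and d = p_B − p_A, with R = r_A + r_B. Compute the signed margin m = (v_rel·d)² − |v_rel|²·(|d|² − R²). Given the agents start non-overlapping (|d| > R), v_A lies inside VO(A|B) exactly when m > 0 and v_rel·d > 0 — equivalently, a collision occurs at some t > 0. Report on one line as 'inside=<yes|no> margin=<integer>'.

d = (1, 7),  |d|² = 50;  R = 6+1 = 7,  c = 50−7² = 1
v_rel = (0, 3),  |v_rel|² = 9;  v_rel·d = (0)·(1) + (3)·(7) = 21
9·t² − 42·t + 1 = 0  ⇒  m = 21² − 9·1 = 432
m = 432 > 0,  v_rel·d = 21 > 0  ⇒  inside

inside=yes margin=432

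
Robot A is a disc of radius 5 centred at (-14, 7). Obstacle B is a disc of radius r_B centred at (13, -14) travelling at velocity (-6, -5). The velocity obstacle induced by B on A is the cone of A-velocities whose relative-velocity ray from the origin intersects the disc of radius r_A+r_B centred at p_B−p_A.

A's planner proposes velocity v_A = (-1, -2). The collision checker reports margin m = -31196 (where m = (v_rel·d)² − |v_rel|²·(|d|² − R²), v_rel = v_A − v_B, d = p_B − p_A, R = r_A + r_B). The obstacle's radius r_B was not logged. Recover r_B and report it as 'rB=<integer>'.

m = -31196
d = (27, -21);  v_rel = (5, 3),  |v_rel|² = 34
v_rel×d = (5)·(-21) − (3)·(27) = -186
since m = R²·34 − (-186)²:  R² = (34596 + -31196) / 34 = 100
R = √100 = 10  ⇒  r_B = 10 − 5 = 5

rB=5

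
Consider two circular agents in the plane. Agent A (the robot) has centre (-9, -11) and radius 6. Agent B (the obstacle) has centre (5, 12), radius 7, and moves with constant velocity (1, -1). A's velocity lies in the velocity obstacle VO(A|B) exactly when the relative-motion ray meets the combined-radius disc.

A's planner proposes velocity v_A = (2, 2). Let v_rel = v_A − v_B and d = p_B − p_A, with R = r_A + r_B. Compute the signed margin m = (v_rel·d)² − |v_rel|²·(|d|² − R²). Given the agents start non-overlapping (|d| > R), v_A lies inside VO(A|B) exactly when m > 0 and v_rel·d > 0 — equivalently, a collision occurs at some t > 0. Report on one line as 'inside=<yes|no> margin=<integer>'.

d = (14, 23),  |d|² = 725;  R = 6+7 = 13,  c = 725−13² = 556
v_rel = (1, 3),  |v_rel|² = 10;  v_rel·d = (1)·(14) + (3)·(23) = 83
10·t² − 166·t + 556 = 0  ⇒  m = 83² − 10·556 = 1329
m = 1329 > 0,  v_rel·d = 83 > 0  ⇒  inside

inside=yes margin=1329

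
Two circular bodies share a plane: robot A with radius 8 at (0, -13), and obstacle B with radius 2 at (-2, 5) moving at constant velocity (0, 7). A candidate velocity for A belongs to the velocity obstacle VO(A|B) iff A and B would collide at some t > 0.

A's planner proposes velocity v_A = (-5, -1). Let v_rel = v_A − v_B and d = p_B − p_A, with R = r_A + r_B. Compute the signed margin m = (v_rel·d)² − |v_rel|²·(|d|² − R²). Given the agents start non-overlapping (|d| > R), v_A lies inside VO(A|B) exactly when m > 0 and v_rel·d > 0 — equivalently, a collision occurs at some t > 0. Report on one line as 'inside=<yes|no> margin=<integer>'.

d = (-2, 18),  |d|² = 328;  R = 8+2 = 10,  c = 328−10² = 228
v_rel = (-5, -8),  |v_rel|² = 89;  v_rel·d = (-5)·(-2) + (-8)·(18) = -134
89·t² + 268·t + 228 = 0  ⇒  m = (-134)² − 89·228 = -2336
m = -2336 < 0,  v_rel·d = -134 < 0  ⇒  outside

inside=no margin=-2336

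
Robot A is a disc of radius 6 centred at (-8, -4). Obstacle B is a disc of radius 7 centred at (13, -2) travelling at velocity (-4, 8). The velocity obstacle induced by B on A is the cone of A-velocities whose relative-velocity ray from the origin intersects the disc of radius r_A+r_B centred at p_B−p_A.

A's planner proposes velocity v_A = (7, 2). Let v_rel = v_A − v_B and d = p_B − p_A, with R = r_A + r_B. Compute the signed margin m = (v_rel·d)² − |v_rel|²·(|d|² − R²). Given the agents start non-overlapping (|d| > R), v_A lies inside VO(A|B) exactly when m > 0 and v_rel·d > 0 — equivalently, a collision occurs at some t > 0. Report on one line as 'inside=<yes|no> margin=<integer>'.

d = (21, 2),  |d|² = 445;  R = 6+7 = 13,  c = 445−13² = 276
v_rel = (11, -6),  |v_rel|² = 157;  v_rel·d = (11)·(21) + (-6)·(2) = 219
157·t² − 438·t + 276 = 0  ⇒  m = 219² − 157·276 = 4629
m = 4629 > 0,  v_rel·d = 219 > 0  ⇒  inside

inside=yes margin=4629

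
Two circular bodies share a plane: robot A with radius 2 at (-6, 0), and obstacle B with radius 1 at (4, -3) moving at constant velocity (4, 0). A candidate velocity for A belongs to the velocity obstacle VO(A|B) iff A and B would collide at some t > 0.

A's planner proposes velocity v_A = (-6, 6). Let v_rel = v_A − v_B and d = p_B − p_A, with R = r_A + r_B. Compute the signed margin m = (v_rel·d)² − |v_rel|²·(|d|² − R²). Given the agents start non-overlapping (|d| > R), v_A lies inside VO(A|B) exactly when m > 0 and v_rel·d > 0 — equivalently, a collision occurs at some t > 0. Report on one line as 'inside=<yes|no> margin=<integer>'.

d = (10, -3),  |d|² = 109;  R = 2+1 = 3,  c = 109−3² = 100
v_rel = (-10, 6),  |v_rel|² = 136;  v_rel·d = (-10)·(10) + (6)·(-3) = -118
136·t² + 236·t + 100 = 0  ⇒  m = (-118)² − 136·100 = 324
m = 324 > 0,  v_rel·d = -118 < 0  ⇒  outside

inside=no margin=324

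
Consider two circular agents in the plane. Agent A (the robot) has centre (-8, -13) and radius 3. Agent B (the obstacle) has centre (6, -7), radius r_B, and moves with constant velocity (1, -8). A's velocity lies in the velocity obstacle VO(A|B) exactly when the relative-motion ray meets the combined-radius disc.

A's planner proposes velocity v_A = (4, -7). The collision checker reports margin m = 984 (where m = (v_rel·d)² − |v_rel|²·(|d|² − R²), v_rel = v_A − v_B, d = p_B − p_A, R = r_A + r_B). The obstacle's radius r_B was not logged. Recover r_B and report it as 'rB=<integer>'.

m = 984
d = (14, 6);  v_rel = (3, 1),  |v_rel|² = 10
v_rel×d = (3)·(6) − (1)·(14) = 4
since m = R²·10 − 4²:  R² = (16 + 984) / 10 = 100
R = √100 = 10  ⇒  r_B = 10 − 3 = 7

rB=7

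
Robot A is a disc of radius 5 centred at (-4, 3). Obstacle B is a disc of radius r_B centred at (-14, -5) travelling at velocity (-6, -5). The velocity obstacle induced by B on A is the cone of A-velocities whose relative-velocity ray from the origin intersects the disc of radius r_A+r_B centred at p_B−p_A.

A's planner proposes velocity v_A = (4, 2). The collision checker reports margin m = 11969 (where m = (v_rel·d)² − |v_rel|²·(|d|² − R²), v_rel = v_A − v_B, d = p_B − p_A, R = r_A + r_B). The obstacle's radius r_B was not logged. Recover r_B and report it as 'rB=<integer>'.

m = 11969
d = (-10, -8);  v_rel = (10, 7),  |v_rel|² = 149
v_rel×d = (10)·(-8) − (7)·(-10) = -10
since m = R²·149 − (-10)²:  R² = (100 + 11969) / 149 = 81
R = √81 = 9  ⇒  r_B = 9 − 5 = 4

rB=4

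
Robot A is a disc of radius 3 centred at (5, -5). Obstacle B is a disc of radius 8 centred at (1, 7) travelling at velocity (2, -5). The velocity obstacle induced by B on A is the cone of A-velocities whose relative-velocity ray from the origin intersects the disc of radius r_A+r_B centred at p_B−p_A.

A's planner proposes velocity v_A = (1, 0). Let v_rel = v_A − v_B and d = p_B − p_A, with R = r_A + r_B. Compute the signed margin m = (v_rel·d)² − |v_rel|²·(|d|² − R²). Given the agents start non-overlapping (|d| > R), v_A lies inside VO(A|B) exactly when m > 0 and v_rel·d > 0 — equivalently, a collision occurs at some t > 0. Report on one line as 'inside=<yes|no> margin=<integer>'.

d = (-4, 12),  |d|² = 160;  R = 3+8 = 11,  c = 160−11² = 39
v_rel = (-1, 5),  |v_rel|² = 26;  v_rel·d = (-1)·(-4) + (5)·(12) = 64
26·t² − 128·t + 39 = 0  ⇒  m = 64² − 26·39 = 3082
m = 3082 > 0,  v_rel·d = 64 > 0  ⇒  inside

inside=yes margin=3082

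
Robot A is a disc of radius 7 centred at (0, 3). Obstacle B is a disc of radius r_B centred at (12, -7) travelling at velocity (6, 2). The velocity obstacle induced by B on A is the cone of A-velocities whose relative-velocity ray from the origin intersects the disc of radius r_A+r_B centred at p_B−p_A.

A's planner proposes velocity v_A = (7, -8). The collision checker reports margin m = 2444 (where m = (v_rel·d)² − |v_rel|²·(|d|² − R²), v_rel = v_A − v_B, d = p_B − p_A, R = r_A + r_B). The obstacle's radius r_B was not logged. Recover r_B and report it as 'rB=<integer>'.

m = 2444
d = (12, -10);  v_rel = (1, -10),  |v_rel|² = 101
v_rel×d = (1)·(-10) − (-10)·(12) = 110
since m = R²·101 − 110²:  R² = (12100 + 2444) / 101 = 144
R = √144 = 12  ⇒  r_B = 12 − 7 = 5

rB=5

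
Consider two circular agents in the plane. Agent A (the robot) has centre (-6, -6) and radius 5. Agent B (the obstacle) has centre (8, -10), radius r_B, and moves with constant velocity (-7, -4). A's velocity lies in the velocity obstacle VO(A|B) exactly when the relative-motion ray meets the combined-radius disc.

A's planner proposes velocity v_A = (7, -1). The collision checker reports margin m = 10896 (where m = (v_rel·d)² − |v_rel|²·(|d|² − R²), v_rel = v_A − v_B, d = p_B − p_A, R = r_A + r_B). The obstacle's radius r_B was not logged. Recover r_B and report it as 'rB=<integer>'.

m = 10896
d = (14, -4);  v_rel = (14, 3),  |v_rel|² = 205
v_rel×d = (14)·(-4) − (3)·(14) = -98
since m = R²·205 − (-98)²:  R² = (9604 + 10896) / 205 = 100
R = √100 = 10  ⇒  r_B = 10 − 5 = 5

rB=5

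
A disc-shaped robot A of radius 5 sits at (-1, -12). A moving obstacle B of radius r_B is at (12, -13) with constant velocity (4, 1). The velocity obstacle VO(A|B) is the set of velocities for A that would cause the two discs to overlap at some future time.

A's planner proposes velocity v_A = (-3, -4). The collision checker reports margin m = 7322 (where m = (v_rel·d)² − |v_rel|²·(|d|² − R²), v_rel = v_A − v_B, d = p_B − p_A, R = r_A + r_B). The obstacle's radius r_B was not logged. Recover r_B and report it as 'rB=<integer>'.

m = 7322
d = (13, -1);  v_rel = (-7, -5),  |v_rel|² = 74
v_rel×d = (-7)·(-1) − (-5)·(13) = 72
since m = R²·74 − 72²:  R² = (5184 + 7322) / 74 = 169
R = √169 = 13  ⇒  r_B = 13 − 5 = 8

rB=8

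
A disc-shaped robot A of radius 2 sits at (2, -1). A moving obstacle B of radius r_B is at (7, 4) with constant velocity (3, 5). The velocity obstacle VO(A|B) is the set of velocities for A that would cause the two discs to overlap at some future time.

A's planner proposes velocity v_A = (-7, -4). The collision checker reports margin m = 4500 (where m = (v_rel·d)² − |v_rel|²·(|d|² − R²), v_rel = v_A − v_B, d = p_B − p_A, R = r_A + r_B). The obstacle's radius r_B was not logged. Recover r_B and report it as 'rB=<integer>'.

m = 4500
d = (5, 5);  v_rel = (-10, -9),  |v_rel|² = 181
v_rel×d = (-10)·(5) − (-9)·(5) = -5
since m = R²·181 − (-5)²:  R² = (25 + 4500) / 181 = 25
R = √25 = 5  ⇒  r_B = 5 − 2 = 3

rB=3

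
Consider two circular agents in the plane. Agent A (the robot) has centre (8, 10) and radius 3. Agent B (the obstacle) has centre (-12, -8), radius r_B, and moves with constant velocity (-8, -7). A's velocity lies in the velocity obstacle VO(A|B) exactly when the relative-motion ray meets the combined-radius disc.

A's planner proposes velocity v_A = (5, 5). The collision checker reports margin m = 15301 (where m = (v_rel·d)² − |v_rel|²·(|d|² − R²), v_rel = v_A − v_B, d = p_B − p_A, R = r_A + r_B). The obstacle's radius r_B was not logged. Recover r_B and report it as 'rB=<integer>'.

m = 15301
d = (-20, -18);  v_rel = (13, 12),  |v_rel|² = 313
v_rel×d = (13)·(-18) − (12)·(-20) = 6
since m = R²·313 − 6²:  R² = (36 + 15301) / 313 = 49
R = √49 = 7  ⇒  r_B = 7 − 3 = 4

rB=4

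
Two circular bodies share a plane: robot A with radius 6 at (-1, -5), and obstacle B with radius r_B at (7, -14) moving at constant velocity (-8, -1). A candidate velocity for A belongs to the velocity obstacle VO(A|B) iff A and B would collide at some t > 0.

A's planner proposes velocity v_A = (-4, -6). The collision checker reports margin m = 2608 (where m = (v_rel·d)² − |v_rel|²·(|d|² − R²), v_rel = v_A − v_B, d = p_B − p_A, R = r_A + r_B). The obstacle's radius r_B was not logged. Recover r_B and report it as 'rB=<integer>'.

m = 2608
d = (8, -9);  v_rel = (4, -5),  |v_rel|² = 41
v_rel×d = (4)·(-9) − (-5)·(8) = 4
since m = R²·41 − 4²:  R² = (16 + 2608) / 41 = 64
R = √64 = 8  ⇒  r_B = 8 − 6 = 2

rB=2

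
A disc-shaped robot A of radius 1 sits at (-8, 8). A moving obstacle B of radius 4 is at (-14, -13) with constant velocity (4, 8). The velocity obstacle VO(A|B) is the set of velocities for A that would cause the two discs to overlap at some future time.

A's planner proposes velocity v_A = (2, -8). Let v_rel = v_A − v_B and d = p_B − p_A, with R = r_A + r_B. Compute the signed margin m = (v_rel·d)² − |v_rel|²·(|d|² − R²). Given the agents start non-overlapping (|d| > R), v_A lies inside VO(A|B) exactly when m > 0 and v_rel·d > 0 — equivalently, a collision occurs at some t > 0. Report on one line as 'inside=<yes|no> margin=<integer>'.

d = (-6, -21),  |d|² = 477;  R = 1+4 = 5,  c = 477−5² = 452
v_rel = (-2, -16),  |v_rel|² = 260;  v_rel·d = (-2)·(-6) + (-16)·(-21) = 348
260·t² − 696·t + 452 = 0  ⇒  m = 348² − 260·452 = 3584
m = 3584 > 0,  v_rel·d = 348 > 0  ⇒  inside

inside=yes margin=3584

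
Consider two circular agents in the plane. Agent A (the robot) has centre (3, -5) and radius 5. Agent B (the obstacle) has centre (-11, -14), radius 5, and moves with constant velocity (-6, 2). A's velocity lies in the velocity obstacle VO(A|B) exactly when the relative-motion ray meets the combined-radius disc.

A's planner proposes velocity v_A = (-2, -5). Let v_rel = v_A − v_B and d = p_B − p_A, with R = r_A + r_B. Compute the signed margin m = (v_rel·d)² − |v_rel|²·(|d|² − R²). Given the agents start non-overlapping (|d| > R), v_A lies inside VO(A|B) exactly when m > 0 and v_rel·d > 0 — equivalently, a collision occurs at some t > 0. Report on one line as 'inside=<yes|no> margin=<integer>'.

d = (-14, -9),  |d|² = 277;  R = 5+5 = 10,  c = 277−10² = 177
v_rel = (4, -7),  |v_rel|² = 65;  v_rel·d = (4)·(-14) + (-7)·(-9) = 7
65·t² − 14·t + 177 = 0  ⇒  m = 7² − 65·177 = -11456
m = -11456 < 0,  v_rel·d = 7 > 0  ⇒  outside

inside=no margin=-11456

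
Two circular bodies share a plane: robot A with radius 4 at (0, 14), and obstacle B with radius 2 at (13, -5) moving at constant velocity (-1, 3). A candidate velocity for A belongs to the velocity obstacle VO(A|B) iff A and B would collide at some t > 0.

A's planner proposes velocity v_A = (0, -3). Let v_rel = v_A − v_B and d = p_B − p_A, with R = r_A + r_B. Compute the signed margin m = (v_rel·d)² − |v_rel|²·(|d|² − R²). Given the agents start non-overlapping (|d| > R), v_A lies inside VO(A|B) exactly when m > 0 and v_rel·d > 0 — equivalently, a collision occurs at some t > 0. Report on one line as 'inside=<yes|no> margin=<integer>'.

d = (13, -19),  |d|² = 530;  R = 4+2 = 6,  c = 530−6² = 494
v_rel = (1, -6),  |v_rel|² = 37;  v_rel·d = (1)·(13) + (-6)·(-19) = 127
37·t² − 254·t + 494 = 0  ⇒  m = 127² − 37·494 = -2149
m = -2149 < 0,  v_rel·d = 127 > 0  ⇒  outside

inside=no margin=-2149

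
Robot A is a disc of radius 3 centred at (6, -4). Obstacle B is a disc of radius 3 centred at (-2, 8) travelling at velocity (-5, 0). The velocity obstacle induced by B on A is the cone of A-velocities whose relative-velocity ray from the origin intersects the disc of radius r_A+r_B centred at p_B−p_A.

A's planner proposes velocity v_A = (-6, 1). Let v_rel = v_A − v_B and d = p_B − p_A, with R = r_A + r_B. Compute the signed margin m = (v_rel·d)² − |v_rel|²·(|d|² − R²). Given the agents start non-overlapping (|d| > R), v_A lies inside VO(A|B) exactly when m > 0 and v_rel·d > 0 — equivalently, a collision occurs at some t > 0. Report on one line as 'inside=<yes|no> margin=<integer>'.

d = (-8, 12),  |d|² = 208;  R = 3+3 = 6,  c = 208−6² = 172
v_rel = (-1, 1),  |v_rel|² = 2;  v_rel·d = (-1)·(-8) + (1)·(12) = 20
2·t² − 40·t + 172 = 0  ⇒  m = 20² − 2·172 = 56
m = 56 > 0,  v_rel·d = 20 > 0  ⇒  inside

inside=yes margin=56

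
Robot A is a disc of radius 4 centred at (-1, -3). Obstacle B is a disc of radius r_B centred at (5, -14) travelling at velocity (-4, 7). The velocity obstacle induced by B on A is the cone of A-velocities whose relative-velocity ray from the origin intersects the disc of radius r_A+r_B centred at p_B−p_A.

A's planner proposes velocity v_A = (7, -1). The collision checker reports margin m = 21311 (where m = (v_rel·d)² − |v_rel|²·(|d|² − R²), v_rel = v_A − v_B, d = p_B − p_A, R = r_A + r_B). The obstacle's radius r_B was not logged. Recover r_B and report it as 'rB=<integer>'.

m = 21311
d = (6, -11);  v_rel = (11, -8),  |v_rel|² = 185
v_rel×d = (11)·(-11) − (-8)·(6) = -73
since m = R²·185 − (-73)²:  R² = (5329 + 21311) / 185 = 144
R = √144 = 12  ⇒  r_B = 12 − 4 = 8

rB=8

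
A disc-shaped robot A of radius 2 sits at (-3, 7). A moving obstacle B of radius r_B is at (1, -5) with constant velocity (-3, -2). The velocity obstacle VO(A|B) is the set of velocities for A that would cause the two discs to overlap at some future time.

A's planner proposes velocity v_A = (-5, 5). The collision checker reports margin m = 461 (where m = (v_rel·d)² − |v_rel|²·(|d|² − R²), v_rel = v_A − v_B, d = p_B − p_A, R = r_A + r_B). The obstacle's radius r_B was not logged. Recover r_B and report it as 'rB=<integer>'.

m = 461
d = (4, -12);  v_rel = (-2, 7),  |v_rel|² = 53
v_rel×d = (-2)·(-12) − (7)·(4) = -4
since m = R²·53 − (-4)²:  R² = (16 + 461) / 53 = 9
R = √9 = 3  ⇒  r_B = 3 − 2 = 1

rB=1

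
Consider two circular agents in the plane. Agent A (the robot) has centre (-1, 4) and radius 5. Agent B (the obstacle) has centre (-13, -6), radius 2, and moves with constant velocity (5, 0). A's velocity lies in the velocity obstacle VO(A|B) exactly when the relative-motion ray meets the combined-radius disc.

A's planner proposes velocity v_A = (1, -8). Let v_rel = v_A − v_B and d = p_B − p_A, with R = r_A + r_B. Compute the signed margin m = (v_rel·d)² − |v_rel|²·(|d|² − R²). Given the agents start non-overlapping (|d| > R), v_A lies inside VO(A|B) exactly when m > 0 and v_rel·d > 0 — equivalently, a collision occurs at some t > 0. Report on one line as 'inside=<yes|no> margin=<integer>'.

d = (-12, -10),  |d|² = 244;  R = 5+2 = 7,  c = 244−7² = 195
v_rel = (-4, -8),  |v_rel|² = 80;  v_rel·d = (-4)·(-12) + (-8)·(-10) = 128
80·t² − 256·t + 195 = 0  ⇒  m = 128² − 80·195 = 784
m = 784 > 0,  v_rel·d = 128 > 0  ⇒  inside

inside=yes margin=784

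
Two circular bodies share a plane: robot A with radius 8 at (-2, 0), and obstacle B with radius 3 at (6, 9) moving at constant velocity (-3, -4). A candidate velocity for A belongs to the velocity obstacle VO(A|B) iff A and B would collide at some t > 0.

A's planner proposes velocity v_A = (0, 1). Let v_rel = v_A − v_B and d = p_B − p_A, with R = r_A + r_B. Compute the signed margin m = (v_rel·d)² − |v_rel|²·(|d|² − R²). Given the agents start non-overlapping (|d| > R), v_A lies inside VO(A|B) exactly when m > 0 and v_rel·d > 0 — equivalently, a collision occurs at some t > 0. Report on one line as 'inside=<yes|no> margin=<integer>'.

d = (8, 9),  |d|² = 145;  R = 8+3 = 11,  c = 145−11² = 24
v_rel = (3, 5),  |v_rel|² = 34;  v_rel·d = (3)·(8) + (5)·(9) = 69
34·t² − 138·t + 24 = 0  ⇒  m = 69² − 34·24 = 3945
m = 3945 > 0,  v_rel·d = 69 > 0  ⇒  inside

inside=yes margin=3945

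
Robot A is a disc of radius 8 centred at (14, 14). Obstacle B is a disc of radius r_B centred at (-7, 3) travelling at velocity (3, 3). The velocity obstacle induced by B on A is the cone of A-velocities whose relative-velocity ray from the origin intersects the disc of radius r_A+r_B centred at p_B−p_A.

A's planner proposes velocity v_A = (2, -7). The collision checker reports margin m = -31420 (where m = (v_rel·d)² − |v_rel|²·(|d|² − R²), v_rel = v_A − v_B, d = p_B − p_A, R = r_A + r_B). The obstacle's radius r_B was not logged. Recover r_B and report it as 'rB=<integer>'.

m = -31420
d = (-21, -11);  v_rel = (-1, -10),  |v_rel|² = 101
v_rel×d = (-1)·(-11) − (-10)·(-21) = -199
since m = R²·101 − (-199)²:  R² = (39601 + -31420) / 101 = 81
R = √81 = 9  ⇒  r_B = 9 − 8 = 1

rB=1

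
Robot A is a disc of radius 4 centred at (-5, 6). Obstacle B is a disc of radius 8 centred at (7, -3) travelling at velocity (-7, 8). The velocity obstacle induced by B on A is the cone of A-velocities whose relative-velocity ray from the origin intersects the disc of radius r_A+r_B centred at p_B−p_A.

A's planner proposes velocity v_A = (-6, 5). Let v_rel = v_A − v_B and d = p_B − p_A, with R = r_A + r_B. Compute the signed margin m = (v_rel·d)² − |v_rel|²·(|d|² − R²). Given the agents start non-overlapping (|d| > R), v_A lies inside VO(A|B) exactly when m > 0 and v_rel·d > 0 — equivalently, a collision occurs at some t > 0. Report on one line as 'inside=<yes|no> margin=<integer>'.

d = (12, -9),  |d|² = 225;  R = 4+8 = 12,  c = 225−12² = 81
v_rel = (1, -3),  |v_rel|² = 10;  v_rel·d = (1)·(12) + (-3)·(-9) = 39
10·t² − 78·t + 81 = 0  ⇒  m = 39² − 10·81 = 711
m = 711 > 0,  v_rel·d = 39 > 0  ⇒  inside

inside=yes margin=711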